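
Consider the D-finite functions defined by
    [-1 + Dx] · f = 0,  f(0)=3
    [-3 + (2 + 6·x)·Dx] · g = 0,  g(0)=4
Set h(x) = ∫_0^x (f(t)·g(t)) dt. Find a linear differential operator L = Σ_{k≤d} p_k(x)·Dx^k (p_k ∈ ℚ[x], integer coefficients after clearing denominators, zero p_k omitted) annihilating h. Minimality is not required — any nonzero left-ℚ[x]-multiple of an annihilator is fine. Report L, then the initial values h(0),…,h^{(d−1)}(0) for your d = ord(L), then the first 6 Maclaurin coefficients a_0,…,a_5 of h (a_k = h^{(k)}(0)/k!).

L = (-5 - 6·x)·Dx + (2 + 6·x)·Dx^2  (order 2).
h: a_k = 0, 12, 15, 7/2, 71/16, -671/160, …
ICs: h(0) = 0, h′(0) = 12.

f: a_k = 3, 3, 3/2, 1/2, 1/8, 1/40, …
g: a_k = 4, 6, -9/2, 27/4, -405/32, 1701/64, …
L₀ := L_f ⊗_s L_g (sym. prod.), ord ≤ 1.
h=∫h₀ ⇒ L = L₀·Dx.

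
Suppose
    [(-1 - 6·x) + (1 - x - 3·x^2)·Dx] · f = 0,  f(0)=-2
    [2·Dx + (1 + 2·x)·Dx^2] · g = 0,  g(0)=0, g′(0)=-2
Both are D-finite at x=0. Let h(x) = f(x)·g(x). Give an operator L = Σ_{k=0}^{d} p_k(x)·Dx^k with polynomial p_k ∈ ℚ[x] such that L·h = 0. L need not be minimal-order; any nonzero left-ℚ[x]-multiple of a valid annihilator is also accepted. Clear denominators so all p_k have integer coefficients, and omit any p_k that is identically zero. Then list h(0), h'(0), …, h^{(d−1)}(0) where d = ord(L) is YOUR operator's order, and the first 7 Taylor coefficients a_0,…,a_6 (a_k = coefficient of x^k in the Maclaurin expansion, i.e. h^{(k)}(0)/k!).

f: a_k = -2, -2, -8, -14, -38, -80, -194, …
g: a_k = 0, -2, 2, -8/3, 4, -32/5, 32/3, …
L₀ := L_f ⊗_s L_g (sym. prod.), ord ≤ 2.
L = (8 + 24·x) + (18·x + 30·x^2)·Dx + (-1 - x + 5·x^2 + 6·x^3)·Dx^2  (order 2).
h: a_k = 0, 4, 0, 52/3, 28/3, 1112/15, 404/5, …
ICs: h(0) = 0, h′(0) = 4.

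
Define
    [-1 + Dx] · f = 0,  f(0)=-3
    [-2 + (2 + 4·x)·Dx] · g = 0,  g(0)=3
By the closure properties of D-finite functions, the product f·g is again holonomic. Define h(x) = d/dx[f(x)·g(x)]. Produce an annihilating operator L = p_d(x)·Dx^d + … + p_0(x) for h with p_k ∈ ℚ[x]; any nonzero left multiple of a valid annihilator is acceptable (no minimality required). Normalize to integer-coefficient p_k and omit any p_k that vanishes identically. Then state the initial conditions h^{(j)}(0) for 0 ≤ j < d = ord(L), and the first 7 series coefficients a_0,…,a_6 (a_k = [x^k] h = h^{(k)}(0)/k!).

L = (1 + 4·x + 2·x^2) + (-1 - 3·x - 2·x^2)·Dx  (order 1).
h: a_k = -18, -18, -18, 6, -21, 183/5, -347/5, …
ICs: h(0) = -18.

f: a_k = -3, -3, -3/2, -1/2, -1/8, -1/40, -1/240, …
g: a_k = 3, 3, -3/2, 3/2, -15/8, 21/8, -63/16, …
L₀ := L_f ⊗_s L_g (sym. prod.), ord ≤ 1.
h₀' ⇒ L via d/dx closure of L₀.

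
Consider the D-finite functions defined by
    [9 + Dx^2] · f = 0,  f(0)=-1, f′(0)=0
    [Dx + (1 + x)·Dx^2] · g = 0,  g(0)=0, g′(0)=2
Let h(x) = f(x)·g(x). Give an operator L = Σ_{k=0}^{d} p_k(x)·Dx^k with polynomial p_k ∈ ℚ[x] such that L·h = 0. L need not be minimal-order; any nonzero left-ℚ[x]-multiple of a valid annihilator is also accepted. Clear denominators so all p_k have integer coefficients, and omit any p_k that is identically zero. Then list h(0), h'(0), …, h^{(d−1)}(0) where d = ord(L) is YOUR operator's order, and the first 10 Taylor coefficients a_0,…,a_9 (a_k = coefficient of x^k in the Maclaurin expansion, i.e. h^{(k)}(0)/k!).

L = (2493 + 10854·x + 17091·x^2 + 11664·x^3 + 2916·x^4) + (612 + 1908·x + 1944·x^2 + 648·x^3)·Dx + (592 + 2484·x + 3834·x^2 + 2592·x^3 + 648·x^4)·Dx^2 + (68 + 212·x + 216·x^2 + 72·x^3)·Dx^3 + (35 + 142·x + 215·x^2 + 144·x^3 + 36·x^4)·Dx^4  (order 4).
h: a_k = 0, -2, 1, 25/3, -4, -83/20, 35/24, 361/280, -23/40, 1271/20160, …
ICs: h(0) = 0, h′(0) = -2, h′′(0) = 2, h′′′(0) = 50.

f: a_k = -1, 0, 9/2, 0, -27/8, 0, 81/80, 0, -729/4480, 0, …
g: a_k = 0, 2, -1, 2/3, -1/2, 2/5, -1/3, 2/7, -1/4, 2/9, …
Sym-product of L_f,L_g gives L₀ (≤ ord 4).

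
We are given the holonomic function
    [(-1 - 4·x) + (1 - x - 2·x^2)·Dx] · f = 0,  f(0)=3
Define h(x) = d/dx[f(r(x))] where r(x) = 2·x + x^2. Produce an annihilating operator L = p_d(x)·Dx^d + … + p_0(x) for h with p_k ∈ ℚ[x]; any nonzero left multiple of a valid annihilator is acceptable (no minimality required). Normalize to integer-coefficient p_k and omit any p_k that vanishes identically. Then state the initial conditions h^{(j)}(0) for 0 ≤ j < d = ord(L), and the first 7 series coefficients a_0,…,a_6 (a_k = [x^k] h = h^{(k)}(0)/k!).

f: a_k = 3, 3, 9, 15, 33, 63, 129, …
Substitute x→r, Dx→(1/r')Dx; clear ⇒ L₀.
Derive L from L₀ (diff closure).
L = (13 + 52·x + 186·x^2 + 160·x^3 + 40·x^4) + (-1 - 5·x + 26·x^2 + 62·x^3 + 40·x^4 + 8·x^5)·Dx  (order 1).
h: a_k = 6, 78, 468, 2868, 15810, 84618, 438984, …
ICs: h(0) = 6.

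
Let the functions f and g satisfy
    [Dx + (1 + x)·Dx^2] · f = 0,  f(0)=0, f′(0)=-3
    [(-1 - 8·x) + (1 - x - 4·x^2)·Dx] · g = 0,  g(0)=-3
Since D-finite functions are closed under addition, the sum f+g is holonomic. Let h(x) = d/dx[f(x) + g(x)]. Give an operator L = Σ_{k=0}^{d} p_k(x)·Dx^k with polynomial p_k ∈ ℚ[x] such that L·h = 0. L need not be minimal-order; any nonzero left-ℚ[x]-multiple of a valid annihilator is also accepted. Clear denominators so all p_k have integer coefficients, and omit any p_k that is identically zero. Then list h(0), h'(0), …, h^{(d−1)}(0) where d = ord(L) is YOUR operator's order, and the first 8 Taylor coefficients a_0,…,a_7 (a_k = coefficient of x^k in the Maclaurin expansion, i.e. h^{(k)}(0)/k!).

f: a_k = 0, -3, 3/2, -1, 3/4, -3/5, 1/2, -3/7, …
g: a_k = -3, -3, -15, -27, -87, -195, -543, -1323, …
Weyl lclm of L_f,L_g ⇒ L₀ (ord ≤ 3).
h₀' ⇒ L via d/dx closure of L₀.
L = (-74 - 562·x - 1120·x^2 - 1728·x^3 - 768·x^4) + (-52 - 576·x - 1636·x^2 - 3264·x^3 - 3488·x^4 - 1280·x^5)·Dx + (11 + 41·x + 53·x^2 - 185·x^3 - 704·x^4 - 752·x^5 - 256·x^6)·Dx^2  (order 2).
h: a_k = -6, -27, -84, -345, -978, -3255, -9264, -27957, …
ICs: h(0) = -6, h′(0) = -27.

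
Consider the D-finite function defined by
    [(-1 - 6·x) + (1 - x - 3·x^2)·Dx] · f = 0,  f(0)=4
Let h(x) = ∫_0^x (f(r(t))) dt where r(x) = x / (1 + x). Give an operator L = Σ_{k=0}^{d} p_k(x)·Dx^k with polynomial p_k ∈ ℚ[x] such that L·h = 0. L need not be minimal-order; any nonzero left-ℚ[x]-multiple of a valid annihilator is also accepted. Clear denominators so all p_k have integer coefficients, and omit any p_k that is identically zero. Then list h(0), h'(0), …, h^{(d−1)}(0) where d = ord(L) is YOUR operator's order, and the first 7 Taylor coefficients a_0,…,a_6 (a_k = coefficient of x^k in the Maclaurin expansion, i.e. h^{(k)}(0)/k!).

L = (1 + 7·x)·Dx + (-1 - 2·x + 2·x^2 + 3·x^3)·Dx^2  (order 2).
h: a_k = 0, 4, 2, 4, 0, 36/5, -6, …
ICs: h(0) = 0, h′(0) = 4.

f: a_k = 4, 4, 16, 28, 76, 160, 388, …
f∘r: x↦r, Dx↦Dx/r' in L_f ⇒ L₀.
∫: right-multiply L₀ by Dx.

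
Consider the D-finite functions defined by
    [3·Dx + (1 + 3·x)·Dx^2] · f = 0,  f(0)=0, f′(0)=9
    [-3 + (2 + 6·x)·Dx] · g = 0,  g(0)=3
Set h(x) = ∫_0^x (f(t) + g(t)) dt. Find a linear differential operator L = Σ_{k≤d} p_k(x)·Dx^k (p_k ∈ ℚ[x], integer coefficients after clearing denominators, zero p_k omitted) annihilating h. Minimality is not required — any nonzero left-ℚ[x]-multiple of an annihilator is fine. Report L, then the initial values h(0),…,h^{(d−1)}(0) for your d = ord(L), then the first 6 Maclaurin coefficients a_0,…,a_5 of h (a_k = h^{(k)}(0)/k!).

L = 9·Dx^2 + (15 + 45·x)·Dx^3 + (2 + 12·x + 18·x^2)·Dx^4  (order 4).
h: a_k = 0, 3, 27/4, -45/8, 513/64, -8991/640, …
ICs: h(0) = 0, h′(0) = 3, h′′(0) = 27/2, h′′′(0) = -135/4.

f: a_k = 0, 9, -27/2, 27, -243/4, 729/5, …
g: a_k = 3, 9/2, -27/8, 81/16, -1215/128, 5103/256, …
Weyl lclm of L_f,L_g ⇒ L₀ (ord ≤ 3).
Integrate: L := L₀·Dx.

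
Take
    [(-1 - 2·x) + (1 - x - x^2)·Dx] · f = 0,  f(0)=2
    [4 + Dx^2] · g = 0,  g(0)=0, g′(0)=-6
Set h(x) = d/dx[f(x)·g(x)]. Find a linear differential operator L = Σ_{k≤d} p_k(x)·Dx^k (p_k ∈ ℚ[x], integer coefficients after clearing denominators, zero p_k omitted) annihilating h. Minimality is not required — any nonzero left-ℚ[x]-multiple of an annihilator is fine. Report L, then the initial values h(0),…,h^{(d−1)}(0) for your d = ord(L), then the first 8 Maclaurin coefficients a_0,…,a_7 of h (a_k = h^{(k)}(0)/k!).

f: a_k = 2, 2, 4, 6, 10, 16, 26, 42, …
g: a_k = 0, -6, 0, 4, 0, -4/5, 0, 8/105, …
L₀ := L_f ⊗_s L_g (sym. prod.), ord ≤ 2.
h₀' ⇒ L via d/dx closure of L₀.
L = (-6 - 16·x - 8·x^2 + 16·x^3 + 8·x^4) + (-1 + 2·x + 12·x^2 + 8·x^3)·Dx + (1 - 3·x - x^2 + 4·x^3 + 2·x^4)·Dx^2  (order 2).
h: a_k = -12, -24, -48, -112, -228, -2208/5, -2500/3, -161824/105, …
ICs: h(0) = -12, h′(0) = -24.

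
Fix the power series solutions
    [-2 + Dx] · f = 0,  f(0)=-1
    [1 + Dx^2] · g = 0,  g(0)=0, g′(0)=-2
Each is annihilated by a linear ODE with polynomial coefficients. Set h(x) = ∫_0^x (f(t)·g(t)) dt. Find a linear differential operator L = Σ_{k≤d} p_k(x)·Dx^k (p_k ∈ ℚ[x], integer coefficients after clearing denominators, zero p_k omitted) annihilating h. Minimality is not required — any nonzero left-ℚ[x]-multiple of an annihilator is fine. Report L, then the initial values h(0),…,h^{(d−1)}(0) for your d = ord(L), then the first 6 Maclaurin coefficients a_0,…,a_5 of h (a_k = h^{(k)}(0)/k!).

L = 5·Dx - 4·Dx^2 + Dx^3  (order 3).
h: a_k = 0, 0, 1, 4/3, 11/12, 2/5, …
ICs: h(0) = 0, h′(0) = 0, h′′(0) = 2.

f: a_k = -1, -2, -2, -4/3, -2/3, -4/15, …
g: a_k = 0, -2, 0, 1/3, 0, -1/60, …
f·g: L₀ = L_f ⊗_s L_g, ord ≤ 1·2.
∫: right-multiply L₀ by Dx.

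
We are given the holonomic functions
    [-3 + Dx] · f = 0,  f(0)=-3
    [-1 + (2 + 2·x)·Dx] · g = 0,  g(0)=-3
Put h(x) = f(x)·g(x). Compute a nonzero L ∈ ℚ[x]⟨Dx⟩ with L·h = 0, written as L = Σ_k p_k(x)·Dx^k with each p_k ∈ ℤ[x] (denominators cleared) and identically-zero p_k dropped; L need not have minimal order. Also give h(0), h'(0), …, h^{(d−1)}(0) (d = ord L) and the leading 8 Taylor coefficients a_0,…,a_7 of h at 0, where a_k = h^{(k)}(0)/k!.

f: a_k = -3, -9, -27/2, -27/2, -81/8, -243/40, -243/80, -729/560, …
g: a_k = -3, -3/2, 3/8, -3/16, 15/128, -21/256, 63/1024, -99/2048, …
Product ⇒ symmetric product L₀, ord ≤ 1.
L = (-7 - 6·x) + (2 + 2·x)·Dx  (order 1).
h: a_k = 9, 63/2, 423/8, 927/16, 6003/128, 38493/1280, 81567/5120, 515997/71680, …
ICs: h(0) = 9.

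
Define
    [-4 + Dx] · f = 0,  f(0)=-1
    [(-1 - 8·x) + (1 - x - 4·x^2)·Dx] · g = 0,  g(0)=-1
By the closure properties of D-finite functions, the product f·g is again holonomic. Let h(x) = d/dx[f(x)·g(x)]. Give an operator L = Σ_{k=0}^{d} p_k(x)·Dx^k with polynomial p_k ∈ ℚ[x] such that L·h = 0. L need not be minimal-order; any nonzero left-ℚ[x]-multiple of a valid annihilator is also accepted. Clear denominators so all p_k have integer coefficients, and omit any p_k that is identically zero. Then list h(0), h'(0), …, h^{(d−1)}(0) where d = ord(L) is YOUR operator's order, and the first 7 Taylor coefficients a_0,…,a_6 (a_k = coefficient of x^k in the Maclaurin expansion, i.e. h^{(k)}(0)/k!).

L = (34 + 48·x - 112·x^2 - 128·x^3 + 256·x^4) + (-5 + x + 40·x^2 - 64·x^4)·Dx  (order 1).
h: a_k = 5, 34, 143, 1516/3, 4883/3, 15058/3, 674711/45, …
ICs: h(0) = 5.

f: a_k = -1, -4, -8, -32/3, -32/3, -128/15, -256/45, …
g: a_k = -1, -1, -5, -9, -29, -65, -181, …
Sym-product of L_f,L_g gives L₀ (≤ ord 1).
Derive L from L₀ (diff closure).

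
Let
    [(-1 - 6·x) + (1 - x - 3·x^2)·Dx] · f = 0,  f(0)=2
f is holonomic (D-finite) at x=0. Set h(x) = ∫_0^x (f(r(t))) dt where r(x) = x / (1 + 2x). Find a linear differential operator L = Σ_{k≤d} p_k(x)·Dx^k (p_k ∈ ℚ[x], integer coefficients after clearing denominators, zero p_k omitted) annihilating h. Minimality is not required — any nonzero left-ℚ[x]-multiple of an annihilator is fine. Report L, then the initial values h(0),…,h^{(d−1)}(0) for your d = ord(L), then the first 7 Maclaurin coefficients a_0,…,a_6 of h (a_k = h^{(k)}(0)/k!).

f: a_k = 2, 2, 8, 14, 38, 80, 194, …
Change of var in L_f (x↦r) gives L₀.
h=∫h₀ ⇒ L = L₀·Dx.
L = (1 + 8·x)·Dx + (-1 - 5·x - 5·x^2 + 2·x^3)·Dx^2  (order 2).
h: a_k = 0, 2, 1, 4/3, -5/2, 34/5, -56/3, …
ICs: h(0) = 0, h′(0) = 2.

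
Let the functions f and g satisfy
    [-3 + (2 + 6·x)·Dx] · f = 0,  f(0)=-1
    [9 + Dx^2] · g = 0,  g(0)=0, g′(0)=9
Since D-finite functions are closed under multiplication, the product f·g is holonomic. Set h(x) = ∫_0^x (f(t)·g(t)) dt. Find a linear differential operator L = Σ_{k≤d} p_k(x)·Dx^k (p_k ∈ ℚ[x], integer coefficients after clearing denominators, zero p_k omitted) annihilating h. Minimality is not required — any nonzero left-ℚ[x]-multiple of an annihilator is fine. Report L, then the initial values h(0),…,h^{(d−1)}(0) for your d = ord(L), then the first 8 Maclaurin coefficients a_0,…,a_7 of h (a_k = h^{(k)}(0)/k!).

L = (63 + 216·x + 324·x^2)·Dx + (-12 - 36·x)·Dx^2 + (4 + 24·x + 36·x^2)·Dx^3  (order 3).
h: a_k = 0, 0, -9/2, -9/2, 189/32, 81/80, 1539/1280, -59049/8960, …
ICs: h(0) = 0, h′(0) = 0, h′′(0) = -9.

f: a_k = -1, -3/2, 9/8, -27/16, 405/128, -1701/256, 15309/1024, -72171/2048, …
g: a_k = 0, 9, 0, -27/2, 0, 243/40, 0, -729/560, …
Sym-product of L_f,L_g gives L₀ (≤ ord 2).
Integrate: L := L₀·Dx.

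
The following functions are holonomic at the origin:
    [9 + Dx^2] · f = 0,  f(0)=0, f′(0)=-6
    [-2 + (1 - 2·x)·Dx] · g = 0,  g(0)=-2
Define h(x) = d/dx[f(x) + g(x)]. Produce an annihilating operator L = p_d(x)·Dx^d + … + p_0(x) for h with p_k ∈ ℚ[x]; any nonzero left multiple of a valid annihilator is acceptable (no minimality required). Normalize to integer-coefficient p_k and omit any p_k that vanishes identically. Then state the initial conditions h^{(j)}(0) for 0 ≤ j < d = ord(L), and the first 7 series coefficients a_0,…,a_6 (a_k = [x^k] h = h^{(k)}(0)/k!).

L = (684 - 432·x + 432·x^2) + (-99 + 306·x - 324·x^2 + 216·x^3)·Dx + (76 - 48·x + 48·x^2)·Dx^2 + (-11 + 34·x - 36·x^2 + 24·x^3)·Dx^3  (order 3).
h: a_k = -10, -16, -21, -128, -1361/4, -768, -71437/40, …
ICs: h(0) = -10, h′(0) = -16, h′′(0) = -42.

f: a_k = 0, -6, 0, 9, 0, -81/20, 0, …
g: a_k = -2, -4, -8, -16, -32, -64, -128, …
Sum ⇒ L₀ = lclm(L_f,L_g) in ℚ(x)⟨Dx⟩.
h=h₀': d/dx-closure on L₀ ⇒ L.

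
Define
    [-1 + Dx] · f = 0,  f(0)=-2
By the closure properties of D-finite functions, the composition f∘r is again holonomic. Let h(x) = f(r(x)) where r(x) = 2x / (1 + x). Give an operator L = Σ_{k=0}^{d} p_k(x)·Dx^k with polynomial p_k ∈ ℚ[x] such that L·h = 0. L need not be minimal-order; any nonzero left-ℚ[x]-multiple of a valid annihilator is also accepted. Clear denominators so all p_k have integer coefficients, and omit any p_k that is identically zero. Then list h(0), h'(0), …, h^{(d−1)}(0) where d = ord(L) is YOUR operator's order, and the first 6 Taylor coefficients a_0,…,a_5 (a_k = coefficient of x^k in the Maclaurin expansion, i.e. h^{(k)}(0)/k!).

f: a_k = -2, -2, -1, -1/3, -1/12, -1/60, …
f∘r: x↦r, Dx↦Dx/r' in L_f ⇒ L₀.
L = -2 + (1 + 2·x + x^2)·Dx  (order 1).
h: a_k = -2, -4, 0, 4/3, -4/3, 4/5, …
ICs: h(0) = -2.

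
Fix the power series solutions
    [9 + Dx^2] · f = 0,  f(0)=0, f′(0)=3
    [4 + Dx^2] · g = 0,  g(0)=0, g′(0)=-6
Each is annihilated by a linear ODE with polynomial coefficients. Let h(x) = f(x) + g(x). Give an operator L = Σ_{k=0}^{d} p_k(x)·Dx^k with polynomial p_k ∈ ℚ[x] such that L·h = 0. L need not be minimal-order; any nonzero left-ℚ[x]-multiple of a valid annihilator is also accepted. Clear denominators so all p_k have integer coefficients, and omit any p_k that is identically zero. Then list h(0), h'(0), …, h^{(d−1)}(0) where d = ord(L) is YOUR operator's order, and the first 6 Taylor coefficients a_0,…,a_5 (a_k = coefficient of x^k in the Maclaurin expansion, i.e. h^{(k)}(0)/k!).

f: a_k = 0, 3, 0, -9/2, 0, 81/40, …
g: a_k = 0, -6, 0, 4, 0, -4/5, …
f+g: L₀ = lclm(L_f,L_g), ord ≤ 2+2.
L = 36 + 13·Dx^2 + Dx^4  (order 4).
h: a_k = 0, -3, 0, -1/2, 0, 49/40, …
ICs: h(0) = 0, h′(0) = -3, h′′(0) = 0, h′′′(0) = -3.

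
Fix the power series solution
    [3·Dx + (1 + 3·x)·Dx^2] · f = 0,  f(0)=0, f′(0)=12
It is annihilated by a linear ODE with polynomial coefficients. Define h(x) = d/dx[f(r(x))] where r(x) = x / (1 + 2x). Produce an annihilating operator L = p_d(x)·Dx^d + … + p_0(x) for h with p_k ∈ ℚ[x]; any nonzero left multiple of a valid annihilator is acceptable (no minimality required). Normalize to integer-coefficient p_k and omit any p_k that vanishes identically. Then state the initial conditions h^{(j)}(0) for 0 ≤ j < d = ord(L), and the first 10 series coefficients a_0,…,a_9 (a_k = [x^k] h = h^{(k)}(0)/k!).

L = (7 + 20·x) + (1 + 7·x + 10·x^2)·Dx  (order 1).
h: a_k = 12, -84, 468, -2436, 12372, -62244, 311988, -1561476, 7810452, -39058404, …
ICs: h(0) = 12.

f: a_k = 0, 12, -18, 36, -81, 972/5, -486, 8748/7, -6561/2, 8748, …
f∘r: x↦r, Dx↦Dx/r' in L_f ⇒ L₀.
Derive L from L₀ (diff closure).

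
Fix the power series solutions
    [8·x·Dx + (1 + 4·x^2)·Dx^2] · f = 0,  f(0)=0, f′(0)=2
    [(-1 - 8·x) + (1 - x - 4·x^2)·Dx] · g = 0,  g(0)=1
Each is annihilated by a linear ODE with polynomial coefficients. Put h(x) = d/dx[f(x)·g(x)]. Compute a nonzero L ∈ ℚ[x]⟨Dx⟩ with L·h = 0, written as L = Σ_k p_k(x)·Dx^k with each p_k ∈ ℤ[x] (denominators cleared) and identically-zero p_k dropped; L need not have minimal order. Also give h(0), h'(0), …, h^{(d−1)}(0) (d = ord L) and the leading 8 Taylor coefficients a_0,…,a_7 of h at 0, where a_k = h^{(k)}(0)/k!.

f: a_k = 0, 2, 0, -8/3, 0, 32/5, 0, -128/7, …
g: a_k = 1, 1, 5, 9, 29, 65, 181, 441, …
h₀=f·g: eliminate ⇒ L₀, order ≤ 2·1.
h=h₀': d/dx-closure on L₀ ⇒ L.
L = (14 + 408·x^2 + 384·x^3 + 2304·x^4) + (4 + 34·x + 48·x^2 + 280·x^3 + 384·x^4 + 1536·x^5)·Dx + (-1 - 11·x^2 + 16·x^3 + 20·x^4 + 64·x^5 + 192·x^6)·Dx^2  (order 2).
h: a_k = 2, 4, 22, 184/3, 766/3, 3372/5, 6266/3, 628304/105, …
ICs: h(0) = 2, h′(0) = 4.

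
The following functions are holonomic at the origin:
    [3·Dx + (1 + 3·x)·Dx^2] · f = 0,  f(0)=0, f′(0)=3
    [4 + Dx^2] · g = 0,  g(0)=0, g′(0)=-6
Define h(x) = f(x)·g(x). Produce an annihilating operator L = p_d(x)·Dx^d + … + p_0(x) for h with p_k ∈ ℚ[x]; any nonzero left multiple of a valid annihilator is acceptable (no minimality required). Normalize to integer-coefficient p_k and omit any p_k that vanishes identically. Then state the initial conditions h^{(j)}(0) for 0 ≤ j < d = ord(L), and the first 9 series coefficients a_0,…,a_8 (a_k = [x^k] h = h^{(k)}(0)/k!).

L = (-1112 - 1248·x + 7344·x^2 + 27648·x^3 + 20736·x^4) + (-48 + 2160·x + 10368·x^2 + 10368·x^3)·Dx + (-250 + 240·x + 4968·x^2 + 13824·x^3 + 10368·x^4)·Dx^2 + (-12 + 540·x + 2592·x^2 + 2592·x^3)·Dx^3 + (7 + 138·x + 783·x^2 + 1728·x^3 + 1296·x^4)·Dx^4  (order 4).
h: a_k = 0, 0, -18, 27, -42, 207/2, -258, 3258/5, -11810/7, …
ICs: h(0) = 0, h′(0) = 0, h′′(0) = -36, h′′′(0) = 162.

f: a_k = 0, 3, -9/2, 9, -81/4, 243/5, -243/2, 2187/7, -6561/8, …
g: a_k = 0, -6, 0, 4, 0, -4/5, 0, 8/105, 0, …
Product ⇒ symmetric product L₀, ord ≤ 4.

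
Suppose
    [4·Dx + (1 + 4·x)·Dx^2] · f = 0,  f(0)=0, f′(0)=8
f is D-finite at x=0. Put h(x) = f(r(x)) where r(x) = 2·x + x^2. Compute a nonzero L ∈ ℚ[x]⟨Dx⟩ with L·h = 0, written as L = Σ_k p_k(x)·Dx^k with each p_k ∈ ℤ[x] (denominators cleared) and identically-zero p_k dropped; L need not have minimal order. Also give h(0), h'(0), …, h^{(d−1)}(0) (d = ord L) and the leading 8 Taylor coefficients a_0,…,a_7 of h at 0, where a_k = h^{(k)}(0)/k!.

f: a_k = 0, 8, -16, 128/3, -128, 2048/5, -4096/3, 32768/7, …
Change of var in L_f (x↦r) gives L₀.
L = (7 + 8·x + 4·x^2)·Dx + (1 + 9·x + 12·x^2 + 4·x^3)·Dx^2  (order 2).
h: a_k = 0, 16, -56, 832/3, -1552, 46336/5, -172928/3, 2581504/7, …
ICs: h(0) = 0, h′(0) = 16.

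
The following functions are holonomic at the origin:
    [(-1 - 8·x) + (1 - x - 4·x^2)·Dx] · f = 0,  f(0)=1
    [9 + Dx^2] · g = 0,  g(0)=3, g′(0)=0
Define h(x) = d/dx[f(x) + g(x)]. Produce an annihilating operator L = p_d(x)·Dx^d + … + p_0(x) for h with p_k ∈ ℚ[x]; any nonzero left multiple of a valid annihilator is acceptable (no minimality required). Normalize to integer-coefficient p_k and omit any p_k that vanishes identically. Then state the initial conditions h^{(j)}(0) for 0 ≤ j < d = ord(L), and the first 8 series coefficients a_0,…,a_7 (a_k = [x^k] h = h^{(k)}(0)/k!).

L = (2358 + 13068·x + 57006·x^2 + 38520·x^3 + 83520·x^4 + 31104·x^5 + 41472·x^6) + (-189 - 1413·x + 1251·x^2 + 4203·x^3 + 5580·x^4 + 11952·x^5 + 12096·x^6 + 13824·x^7)·Dx + (262 + 1452·x + 6334·x^2 + 4280·x^3 + 9280·x^4 + 3456·x^5 + 4608·x^6)·Dx^2 + (-21 - 157·x + 139·x^2 + 467·x^3 + 620·x^4 + 1328·x^5 + 1344·x^6 + 1536·x^7)·Dx^3  (order 3).
h: a_k = 1, -17, 27, 313/2, 325, 42711/40, 3087, 5221387/560, …
ICs: h(0) = 1, h′(0) = -17, h′′(0) = 54.

f: a_k = 1, 1, 5, 9, 29, 65, 181, 441, …
g: a_k = 3, 0, -27/2, 0, 81/8, 0, -243/80, 0, …
Sum ⇒ L₀ = lclm(L_f,L_g) in ℚ(x)⟨Dx⟩.
Differentiate: ansatz ord ≤ ord L₀ ⇒ L.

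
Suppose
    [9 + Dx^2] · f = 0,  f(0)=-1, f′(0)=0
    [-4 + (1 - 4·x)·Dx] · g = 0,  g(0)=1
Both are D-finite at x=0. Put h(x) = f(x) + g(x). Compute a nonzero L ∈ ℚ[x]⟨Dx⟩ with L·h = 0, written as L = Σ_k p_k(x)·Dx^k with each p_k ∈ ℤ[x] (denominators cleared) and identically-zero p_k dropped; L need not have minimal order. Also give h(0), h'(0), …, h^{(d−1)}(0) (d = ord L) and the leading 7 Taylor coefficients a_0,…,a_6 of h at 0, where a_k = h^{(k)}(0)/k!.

f: a_k = -1, 0, 9/2, 0, -27/8, 0, 81/80, …
g: a_k = 1, 4, 16, 64, 256, 1024, 4096, …
Weyl lclm of L_f,L_g ⇒ L₀ (ord ≤ 3).
L = (-3780 + 2592·x - 5184·x^2) + (369 - 2124·x + 3888·x^2 - 5184·x^3)·Dx + (-420 + 288·x - 576·x^2)·Dx^2 + (41 - 236·x + 432·x^2 - 576·x^3)·Dx^3  (order 3).
h: a_k = 0, 4, 41/2, 64, 2021/8, 1024, 327761/80, …
ICs: h(0) = 0, h′(0) = 4, h′′(0) = 41.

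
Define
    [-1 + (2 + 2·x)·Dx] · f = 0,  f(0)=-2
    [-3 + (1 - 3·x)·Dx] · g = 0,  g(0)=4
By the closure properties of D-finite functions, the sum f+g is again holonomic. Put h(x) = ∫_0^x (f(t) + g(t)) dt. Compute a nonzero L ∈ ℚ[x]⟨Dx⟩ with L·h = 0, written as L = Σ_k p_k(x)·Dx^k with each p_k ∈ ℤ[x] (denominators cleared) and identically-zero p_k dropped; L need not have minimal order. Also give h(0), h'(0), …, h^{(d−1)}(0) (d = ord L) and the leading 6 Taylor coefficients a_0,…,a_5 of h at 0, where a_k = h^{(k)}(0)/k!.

L = (39 + 27·x)·Dx + (-73 - 138·x - 81·x^2)·Dx^2 + (10 - 2·x - 66·x^2 - 54·x^3)·Dx^3  (order 3).
h: a_k = 0, 2, 11/2, 145/12, 863/32, 20741/320, …
ICs: h(0) = 0, h′(0) = 2, h′′(0) = 11.

f: a_k = -2, -1, 1/4, -1/8, 5/64, -7/128, …
g: a_k = 4, 12, 36, 108, 324, 972, …
f+g: L₀ = lclm(L_f,L_g), ord ≤ 1+1.
Integrate: L := L₀·Dx.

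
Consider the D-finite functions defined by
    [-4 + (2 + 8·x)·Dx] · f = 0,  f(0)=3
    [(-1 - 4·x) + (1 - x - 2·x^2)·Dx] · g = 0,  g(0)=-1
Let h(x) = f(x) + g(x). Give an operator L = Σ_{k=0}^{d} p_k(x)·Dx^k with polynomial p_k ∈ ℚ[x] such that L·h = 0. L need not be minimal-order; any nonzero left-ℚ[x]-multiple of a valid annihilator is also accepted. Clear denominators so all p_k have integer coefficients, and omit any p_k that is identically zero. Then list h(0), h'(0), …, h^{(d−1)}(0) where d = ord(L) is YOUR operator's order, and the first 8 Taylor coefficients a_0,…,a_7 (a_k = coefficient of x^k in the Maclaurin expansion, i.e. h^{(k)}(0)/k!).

f: a_k = 3, 6, -6, 12, -30, 84, -252, 792, …
g: a_k = -1, -1, -3, -5, -11, -21, -43, -85, …
h₀=f+g: left-lcm gives L₀, ord ≤ 2.
L = (16 + 84·x + 120·x^2 + 160·x^3) + (-10 - 52·x - 204·x^2 - 400·x^3 - 400·x^4)·Dx + (-1 + 7·x + 56·x^2 + 8·x^3 - 200·x^4 - 160·x^5)·Dx^2  (order 2).
h: a_k = 2, 5, -9, 7, -41, 63, -295, 707, …
ICs: h(0) = 2, h′(0) = 5.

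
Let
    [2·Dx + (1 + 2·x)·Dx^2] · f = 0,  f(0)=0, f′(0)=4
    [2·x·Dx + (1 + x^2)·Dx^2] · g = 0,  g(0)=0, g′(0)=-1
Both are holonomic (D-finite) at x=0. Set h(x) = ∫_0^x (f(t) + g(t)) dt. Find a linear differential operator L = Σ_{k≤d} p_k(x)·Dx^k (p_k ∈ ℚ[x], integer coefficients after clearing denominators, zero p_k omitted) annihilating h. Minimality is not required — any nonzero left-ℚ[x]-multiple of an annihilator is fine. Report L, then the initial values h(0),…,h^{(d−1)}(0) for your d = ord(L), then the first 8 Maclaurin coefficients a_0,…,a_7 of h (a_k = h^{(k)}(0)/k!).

L = (-2 - 12·x + 6·x^2 + 4·x^3)·Dx^2 + (-5 - 4·x - 9·x^2 + 12·x^3 + 8·x^4)·Dx^3 + (-1 - x + 2·x^2 + x^3 + 3·x^4 + 2·x^5)·Dx^4  (order 4).
h: a_k = 0, 0, 3/2, -4/3, 17/12, -8/5, 21/10, -64/21, …
ICs: h(0) = 0, h′(0) = 0, h′′(0) = 3, h′′′(0) = -8.

f: a_k = 0, 4, -4, 16/3, -8, 64/5, -64/3, 256/7, …
g: a_k = 0, -1, 0, 1/3, 0, -1/5, 0, 1/7, …
f+g: L₀ = lclm(L_f,L_g), ord ≤ 2+2.
h=∫h₀ ⇒ L = L₀·Dx.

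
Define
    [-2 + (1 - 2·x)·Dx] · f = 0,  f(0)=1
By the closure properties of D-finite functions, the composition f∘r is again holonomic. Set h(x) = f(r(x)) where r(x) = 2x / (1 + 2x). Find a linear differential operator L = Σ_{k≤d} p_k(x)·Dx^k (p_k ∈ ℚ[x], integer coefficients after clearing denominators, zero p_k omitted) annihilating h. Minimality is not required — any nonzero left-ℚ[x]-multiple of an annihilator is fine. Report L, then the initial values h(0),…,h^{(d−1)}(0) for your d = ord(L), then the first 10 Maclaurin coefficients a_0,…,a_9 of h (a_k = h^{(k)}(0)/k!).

L = 4 + (-1 + 4·x^2)·Dx  (order 1).
h: a_k = 1, 4, 8, 16, 32, 64, 128, 256, 512, 1024, …
ICs: h(0) = 1.

f: a_k = 1, 2, 4, 8, 16, 32, 64, 128, 256, 512, …
L₀ from L_f via x↦r, Dx↦r'^{-1}Dx.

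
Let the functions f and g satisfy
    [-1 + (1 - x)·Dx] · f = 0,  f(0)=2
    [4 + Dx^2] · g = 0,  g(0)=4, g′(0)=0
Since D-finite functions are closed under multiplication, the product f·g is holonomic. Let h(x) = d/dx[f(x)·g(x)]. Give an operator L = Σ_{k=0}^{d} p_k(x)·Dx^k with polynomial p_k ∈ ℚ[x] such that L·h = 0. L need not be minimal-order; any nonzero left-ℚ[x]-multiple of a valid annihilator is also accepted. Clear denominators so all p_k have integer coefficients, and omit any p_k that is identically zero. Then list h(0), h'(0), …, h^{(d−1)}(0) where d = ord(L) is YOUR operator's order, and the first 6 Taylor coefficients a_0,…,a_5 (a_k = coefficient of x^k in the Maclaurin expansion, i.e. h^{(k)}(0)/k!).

f: a_k = 2, 2, 2, 2, 2, 2, …
g: a_k = 4, 0, -8, 0, 8/3, 0, …
Sym-product of L_f,L_g gives L₀ (≤ ord 2).
h₀' ⇒ L via d/dx closure of L₀.
L = (2 - 8·x + 4·x^2) + (-2 + 2·x)·Dx + (1 - 2·x + x^2)·Dx^2  (order 2).
h: a_k = 8, -16, -24, -32/3, -40/3, -304/15, …
ICs: h(0) = 8, h′(0) = -16.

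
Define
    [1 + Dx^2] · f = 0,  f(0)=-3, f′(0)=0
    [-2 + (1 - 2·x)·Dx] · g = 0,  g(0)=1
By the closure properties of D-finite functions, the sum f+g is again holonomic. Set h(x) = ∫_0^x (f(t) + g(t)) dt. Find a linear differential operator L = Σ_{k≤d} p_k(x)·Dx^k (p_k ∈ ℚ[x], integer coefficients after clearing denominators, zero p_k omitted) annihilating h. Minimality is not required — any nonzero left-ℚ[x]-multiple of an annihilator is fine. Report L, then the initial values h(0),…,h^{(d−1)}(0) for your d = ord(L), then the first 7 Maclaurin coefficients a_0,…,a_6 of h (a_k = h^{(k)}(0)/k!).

L = (-50 + 8·x - 8·x^2)·Dx + (9 - 22·x + 12·x^2 - 8·x^3)·Dx^2 + (-50 + 8·x - 8·x^2)·Dx^3 + (9 - 22·x + 12·x^2 - 8·x^3)·Dx^4  (order 4).
h: a_k = 0, -2, 1, 11/6, 2, 127/40, 16/3, …
ICs: h(0) = 0, h′(0) = -2, h′′(0) = 2, h′′′(0) = 11.

f: a_k = -3, 0, 3/2, 0, -1/8, 0, 1/240, …
g: a_k = 1, 2, 4, 8, 16, 32, 64, …
Weyl lclm of L_f,L_g ⇒ L₀ (ord ≤ 3).
h=∫₀ˣh₀: take L = L₀·Dx.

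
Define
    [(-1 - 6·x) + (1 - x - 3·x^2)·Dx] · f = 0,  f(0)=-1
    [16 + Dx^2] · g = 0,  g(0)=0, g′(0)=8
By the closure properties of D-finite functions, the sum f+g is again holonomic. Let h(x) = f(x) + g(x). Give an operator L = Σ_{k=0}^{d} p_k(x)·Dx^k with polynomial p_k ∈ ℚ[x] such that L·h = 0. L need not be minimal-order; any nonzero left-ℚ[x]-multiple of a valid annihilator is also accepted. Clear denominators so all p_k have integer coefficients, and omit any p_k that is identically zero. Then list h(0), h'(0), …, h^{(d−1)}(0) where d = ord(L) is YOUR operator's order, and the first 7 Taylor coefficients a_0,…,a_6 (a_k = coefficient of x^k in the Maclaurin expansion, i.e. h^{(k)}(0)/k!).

L = (464 + 2816·x + 416·x^2 + 2112·x^3 + 5760·x^4 + 6912·x^5) + (-192 + 304·x + 672·x^2 - 1312·x^3 - 1008·x^4 + 3456·x^5 + 3456·x^6)·Dx + (29 + 176·x + 26·x^2 + 132·x^3 + 360·x^4 + 432·x^5)·Dx^2 + (-12 + 19·x + 42·x^2 - 82·x^3 - 63·x^4 + 216·x^5 + 216·x^6)·Dx^3  (order 3).
h: a_k = -1, 7, -4, -85/3, -19, -344/15, -97, …
ICs: h(0) = -1, h′(0) = 7, h′′(0) = -8.

f: a_k = -1, -1, -4, -7, -19, -40, -97, …
g: a_k = 0, 8, 0, -64/3, 0, 256/15, 0, …
L₀ := lclm(L_f,L_g); ord L₀ ≤ 1+2.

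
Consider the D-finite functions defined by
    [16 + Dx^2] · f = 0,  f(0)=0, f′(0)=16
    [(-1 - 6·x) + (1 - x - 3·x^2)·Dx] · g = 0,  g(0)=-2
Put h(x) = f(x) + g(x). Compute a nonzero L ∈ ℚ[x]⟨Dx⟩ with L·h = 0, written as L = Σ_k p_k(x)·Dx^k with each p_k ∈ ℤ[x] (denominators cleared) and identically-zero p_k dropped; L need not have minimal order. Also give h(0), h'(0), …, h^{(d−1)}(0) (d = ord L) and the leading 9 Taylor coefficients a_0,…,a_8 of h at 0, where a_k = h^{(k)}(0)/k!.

L = (-464 - 2816·x - 416·x^2 - 2112·x^3 - 5760·x^4 - 6912·x^5) + (192 - 304·x - 672·x^2 + 1312·x^3 + 1008·x^4 - 3456·x^5 - 3456·x^6)·Dx + (-29 - 176·x - 26·x^2 - 132·x^3 - 360·x^4 - 432·x^5)·Dx^2 + (12 - 19·x - 42·x^2 + 82·x^3 + 63·x^4 - 216·x^5 - 216·x^6)·Dx^3  (order 3).
h: a_k = -2, 14, -8, -170/3, -38, -688/15, -194, -140806/315, -1016, …
ICs: h(0) = -2, h′(0) = 14, h′′(0) = -16.

f: a_k = 0, 16, 0, -128/3, 0, 512/15, 0, -4096/315, 0, …
g: a_k = -2, -2, -8, -14, -38, -80, -194, -434, -1016, …
Sum ⇒ L₀ = lclm(L_f,L_g) in ℚ(x)⟨Dx⟩.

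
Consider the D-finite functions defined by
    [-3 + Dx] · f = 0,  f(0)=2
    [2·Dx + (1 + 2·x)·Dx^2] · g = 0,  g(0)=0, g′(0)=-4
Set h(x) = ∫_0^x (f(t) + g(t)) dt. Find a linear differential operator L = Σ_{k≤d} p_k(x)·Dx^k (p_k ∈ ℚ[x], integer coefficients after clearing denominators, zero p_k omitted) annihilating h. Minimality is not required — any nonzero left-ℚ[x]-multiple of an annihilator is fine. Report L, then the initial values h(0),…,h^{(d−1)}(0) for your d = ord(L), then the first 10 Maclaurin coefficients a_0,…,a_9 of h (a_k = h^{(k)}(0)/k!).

f: a_k = 2, 6, 9, 9, 27/4, 81/20, 81/40, 243/280, 729/2240, 243/2240, …
g: a_k = 0, -4, 4, -16/3, 8, -64/5, 64/3, -256/7, 64, -1024/9, …
Sum ⇒ L₀ = lclm(L_f,L_g) in ℚ(x)⟨Dx⟩.
h=∫₀ˣh₀: take L = L₀·Dx.
L = (-42 - 36·x)·Dx^2 + (-1 - 36·x - 36·x^2)·Dx^3 + (5 + 16·x + 12·x^2)·Dx^4  (order 4).
h: a_k = 0, 2, 1, 13/3, 11/12, 59/20, -35/24, 2803/840, -9997/2240, 144089/20160, …
ICs: h(0) = 0, h′(0) = 2, h′′(0) = 2, h′′′(0) = 26.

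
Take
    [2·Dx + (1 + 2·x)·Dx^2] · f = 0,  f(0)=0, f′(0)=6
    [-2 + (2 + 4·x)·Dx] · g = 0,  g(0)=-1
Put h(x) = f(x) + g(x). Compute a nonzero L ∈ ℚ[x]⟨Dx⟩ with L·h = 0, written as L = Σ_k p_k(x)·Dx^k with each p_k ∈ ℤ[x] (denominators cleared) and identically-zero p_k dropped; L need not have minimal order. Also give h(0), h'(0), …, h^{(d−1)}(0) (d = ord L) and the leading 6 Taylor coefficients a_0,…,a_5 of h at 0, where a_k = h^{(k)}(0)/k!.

f: a_k = 0, 6, -6, 8, -12, 96/5, …
g: a_k = -1, -1, 1/2, -1/2, 5/8, -7/8, …
Weyl lclm of L_f,L_g ⇒ L₀ (ord ≤ 3).
L = 2·Dx + (5 + 10·x)·Dx^2 + (1 + 4·x + 4·x^2)·Dx^3  (order 3).
h: a_k = -1, 5, -11/2, 15/2, -91/8, 733/40, …
ICs: h(0) = -1, h′(0) = 5, h′′(0) = -11.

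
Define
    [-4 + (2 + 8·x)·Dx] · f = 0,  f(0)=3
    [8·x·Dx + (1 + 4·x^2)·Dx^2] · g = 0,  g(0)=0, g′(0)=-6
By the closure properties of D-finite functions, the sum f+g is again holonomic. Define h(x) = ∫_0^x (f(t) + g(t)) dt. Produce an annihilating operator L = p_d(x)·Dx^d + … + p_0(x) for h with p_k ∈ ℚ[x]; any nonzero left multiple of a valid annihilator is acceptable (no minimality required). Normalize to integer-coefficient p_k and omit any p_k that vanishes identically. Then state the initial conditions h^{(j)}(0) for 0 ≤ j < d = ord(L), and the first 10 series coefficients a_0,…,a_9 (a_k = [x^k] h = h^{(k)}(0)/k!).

L = (-8 - 80·x + 96·x^2 + 192·x^3)·Dx^2 + (-10 - 32·x - 64·x^2 + 384·x^3 + 672·x^4)·Dx^3 + (-1 + 24·x^2 + 48·x^3 + 112·x^4 + 192·x^5)·Dx^4  (order 4).
h: a_k = 0, 3, 0, -2, 5, -6, 54/5, -36, 741/7, -286, …
ICs: h(0) = 0, h′(0) = 3, h′′(0) = 0, h′′′(0) = -12.

f: a_k = 3, 6, -6, 12, -30, 84, -252, 792, -2574, 8580, …
g: a_k = 0, -6, 0, 8, 0, -96/5, 0, 384/7, 0, -512/3, …
h₀=f+g: left-lcm gives L₀, ord ≤ 3.
h=∫h₀ ⇒ L = L₀·Dx.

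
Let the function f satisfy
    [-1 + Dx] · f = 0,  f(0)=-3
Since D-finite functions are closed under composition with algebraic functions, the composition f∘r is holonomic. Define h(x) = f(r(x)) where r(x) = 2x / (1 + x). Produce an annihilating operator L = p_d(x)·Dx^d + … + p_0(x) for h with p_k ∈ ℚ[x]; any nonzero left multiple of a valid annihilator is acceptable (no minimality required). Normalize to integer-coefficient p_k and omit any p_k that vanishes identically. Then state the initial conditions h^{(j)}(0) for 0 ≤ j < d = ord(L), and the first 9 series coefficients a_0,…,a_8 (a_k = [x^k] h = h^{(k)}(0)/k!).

L = -2 + (1 + 2·x + x^2)·Dx  (order 1).
h: a_k = -3, -6, 0, 2, -2, 6/5, -4/15, -10/21, 32/35, …
ICs: h(0) = -3.

f: a_k = -3, -3, -3/2, -1/2, -1/8, -1/40, -1/240, -1/1680, -1/13440, …
L₀ from L_f via x↦r, Dx↦r'^{-1}Dx.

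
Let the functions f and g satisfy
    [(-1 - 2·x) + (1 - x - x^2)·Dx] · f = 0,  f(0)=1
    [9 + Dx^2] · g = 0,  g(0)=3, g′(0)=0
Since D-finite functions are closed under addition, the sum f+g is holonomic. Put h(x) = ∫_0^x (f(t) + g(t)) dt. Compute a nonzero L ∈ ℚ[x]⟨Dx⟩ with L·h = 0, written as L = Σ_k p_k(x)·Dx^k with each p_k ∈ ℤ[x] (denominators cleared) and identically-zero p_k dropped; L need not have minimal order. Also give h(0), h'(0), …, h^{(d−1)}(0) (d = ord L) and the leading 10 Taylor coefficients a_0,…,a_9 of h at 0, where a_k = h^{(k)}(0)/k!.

f: a_k = 1, 1, 2, 3, 5, 8, 13, 21, 34, 55, …
g: a_k = 3, 0, -27/2, 0, 81/8, 0, -243/80, 0, 2187/4480, 0, …
Sum ⇒ L₀ = lclm(L_f,L_g) in ℚ(x)⟨Dx⟩.
∫: right-multiply L₀ by Dx.
L = (243 + 432·x - 81·x^2 + 216·x^3 + 405·x^4 + 162·x^5)·Dx + (-117 + 225·x + 36·x^2 - 297·x^3 + 54·x^4 + 243·x^5 + 81·x^6)·Dx^2 + (27 + 48·x - 9·x^2 + 24·x^3 + 45·x^4 + 18·x^5)·Dx^3 + (-13 + 25·x + 4·x^2 - 33·x^3 + 6·x^4 + 27·x^5 + 9·x^6)·Dx^4  (order 4).
h: a_k = 0, 4, 1/2, -23/6, 3/4, 121/40, 4/3, 797/560, 21/8, 154507/40320, …
ICs: h(0) = 0, h′(0) = 4, h′′(0) = 1, h′′′(0) = -23.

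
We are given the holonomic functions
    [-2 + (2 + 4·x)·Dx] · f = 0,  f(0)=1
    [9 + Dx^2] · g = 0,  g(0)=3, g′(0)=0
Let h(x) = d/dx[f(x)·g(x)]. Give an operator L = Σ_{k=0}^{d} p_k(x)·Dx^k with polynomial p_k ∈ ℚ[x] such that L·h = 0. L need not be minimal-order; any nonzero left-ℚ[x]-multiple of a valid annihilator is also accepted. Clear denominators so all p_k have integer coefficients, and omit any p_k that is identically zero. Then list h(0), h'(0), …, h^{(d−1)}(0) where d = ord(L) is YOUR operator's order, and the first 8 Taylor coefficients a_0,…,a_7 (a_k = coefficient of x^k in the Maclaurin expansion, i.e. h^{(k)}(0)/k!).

f: a_k = 1, 1, -1/2, 1/2, -5/8, 7/8, -21/16, 33/16, …
g: a_k = 3, 0, -27/2, 0, 81/8, 0, -243/80, 0, …
Product ⇒ symmetric product L₀, ord ≤ 2.
h=h₀': d/dx-closure on L₀ ⇒ L.
L = (14 + 84·x + 192·x^2 + 216·x^3 + 108·x^4) + (-1 - 8·x - 18·x^2 - 12·x^3)·Dx + (1 + 7·x + 19·x^2 + 24·x^3 + 12·x^4)·Dx^2  (order 2).
h: a_k = 3, -30, -36, 60, 30, -108/5, -126/5, 936/35, …
ICs: h(0) = 3, h′(0) = -30.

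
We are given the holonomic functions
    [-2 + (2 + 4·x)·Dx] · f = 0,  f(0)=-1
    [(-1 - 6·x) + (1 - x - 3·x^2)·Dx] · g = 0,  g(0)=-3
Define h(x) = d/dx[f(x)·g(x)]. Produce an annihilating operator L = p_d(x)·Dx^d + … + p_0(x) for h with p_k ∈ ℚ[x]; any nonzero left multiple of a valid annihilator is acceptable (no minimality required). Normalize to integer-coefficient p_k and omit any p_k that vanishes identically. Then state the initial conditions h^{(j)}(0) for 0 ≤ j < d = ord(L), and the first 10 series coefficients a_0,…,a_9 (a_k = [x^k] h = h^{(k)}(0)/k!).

L = (9 + 66·x + 165·x^2 + 210·x^3 + 135·x^4) + (-2 - 9·x - 6·x^2 + 38·x^3 + 87·x^4 + 54·x^5)·Dx  (order 1).
h: a_k = 6, 27, 99, 573/2, 3465/4, 18441/8, 50967/8, 262737/16, 2764665/64, 13989345/128, …
ICs: h(0) = 6.

f: a_k = -1, -1, 1/2, -1/2, 5/8, -7/8, 21/16, -33/16, 429/128, -715/128, …
g: a_k = -3, -3, -12, -21, -57, -120, -291, -651, -1524, -3477, …
h₀=f·g: eliminate ⇒ L₀, order ≤ 1·1.
Derive L from L₀ (diff closure).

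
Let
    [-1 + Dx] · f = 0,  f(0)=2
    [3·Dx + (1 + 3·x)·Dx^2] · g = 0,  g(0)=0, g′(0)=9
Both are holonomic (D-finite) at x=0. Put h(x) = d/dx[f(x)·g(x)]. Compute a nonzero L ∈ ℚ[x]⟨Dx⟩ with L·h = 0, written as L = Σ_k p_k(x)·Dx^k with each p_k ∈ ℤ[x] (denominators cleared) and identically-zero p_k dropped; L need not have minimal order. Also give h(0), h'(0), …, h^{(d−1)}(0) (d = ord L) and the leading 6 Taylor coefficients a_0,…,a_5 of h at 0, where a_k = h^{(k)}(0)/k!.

f: a_k = 2, 2, 1, 1/3, 1/12, 1/60, …
g: a_k = 0, 9, -27/2, 27, -243/4, 729/5, …
Product ⇒ symmetric product L₀, ord ≤ 2.
h₀' ⇒ L via d/dx closure of L₀.
L = (13 - 12·x + 9·x^2) + (-11 + 15·x - 18·x^2)·Dx + (-2 - 3·x + 9·x^2)·Dx^2  (order 2).
h: a_k = 18, -18, 108, -312, 3867/4, -11763/4, …
ICs: h(0) = 18, h′(0) = -18.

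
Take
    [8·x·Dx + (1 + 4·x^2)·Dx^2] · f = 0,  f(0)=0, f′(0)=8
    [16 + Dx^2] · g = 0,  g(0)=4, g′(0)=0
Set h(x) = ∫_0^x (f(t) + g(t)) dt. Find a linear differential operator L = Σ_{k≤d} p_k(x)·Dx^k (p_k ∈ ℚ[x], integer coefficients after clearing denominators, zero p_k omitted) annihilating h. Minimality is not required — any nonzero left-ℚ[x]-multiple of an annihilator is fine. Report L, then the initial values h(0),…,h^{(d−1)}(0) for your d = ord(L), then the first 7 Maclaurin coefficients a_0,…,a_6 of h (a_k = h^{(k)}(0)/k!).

L = (-512·x + 5120·x^3 + 4096·x^5)·Dx^2 + (16 + 512·x^2 + 2304·x^4 + 2048·x^6)·Dx^3 + (-32·x + 320·x^3 + 256·x^5)·Dx^4 + (1 + 32·x^2 + 144·x^4 + 128·x^6)·Dx^5  (order 5).
h: a_k = 0, 4, 4, -32/3, -8/3, 128/15, 64/15, …
ICs: h(0) = 0, h′(0) = 4, h′′(0) = 8, h′′′(0) = -64, h′′′′(0) = -64.

f: a_k = 0, 8, 0, -32/3, 0, 128/5, 0, …
g: a_k = 4, 0, -32, 0, 128/3, 0, -1024/45, …
L₀ := lclm(L_f,L_g); ord L₀ ≤ 2+2.
Integrate: L := L₀·Dx.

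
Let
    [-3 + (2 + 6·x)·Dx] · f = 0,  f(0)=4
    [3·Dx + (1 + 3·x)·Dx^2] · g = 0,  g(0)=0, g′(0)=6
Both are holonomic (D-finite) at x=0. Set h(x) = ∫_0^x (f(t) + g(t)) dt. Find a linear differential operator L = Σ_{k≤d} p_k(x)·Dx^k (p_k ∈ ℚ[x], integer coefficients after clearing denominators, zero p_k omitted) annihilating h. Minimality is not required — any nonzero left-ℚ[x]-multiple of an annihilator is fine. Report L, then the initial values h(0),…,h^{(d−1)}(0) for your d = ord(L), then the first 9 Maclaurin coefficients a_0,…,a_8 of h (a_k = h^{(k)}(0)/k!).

L = 9·Dx^2 + (15 + 45·x)·Dx^3 + (2 + 12·x + 18·x^2)·Dx^4  (order 4).
h: a_k = 0, 4, 6, -9/2, 99/16, -1701/160, 13203/640, -77517/1792, 2744685/28672, …
ICs: h(0) = 0, h′(0) = 4, h′′(0) = 12, h′′′(0) = -27.

f: a_k = 4, 6, -9/2, 27/4, -405/32, 1701/64, -15309/256, 72171/512, -2814669/8192, …
g: a_k = 0, 6, -9, 18, -81/2, 486/5, -243, 4374/7, -6561/4, …
h₀=f+g: left-lcm gives L₀, ord ≤ 3.
h=∫h₀ ⇒ L = L₀·Dx.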